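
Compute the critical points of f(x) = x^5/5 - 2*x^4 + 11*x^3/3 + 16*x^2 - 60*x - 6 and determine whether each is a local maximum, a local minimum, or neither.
f'(x) = x^4 - 8*x^3 + 11*x^2 + 32*x - 60

Solve f'(x) = 0:
  Factor: x^4 - 8*x^3 + 11*x^2 + 32*x - 60 = (x - 5)*(x - 3)*(x - 2)*(x + 2) = 0.
  ⇒ x = -2, 2, 3, 5

f''(x) = 4*x^3 - 24*x^2 + 22*x + 32
Second-derivative test at each critical point:
  f''(-2) = -140 < 0 → local maximum
  f''(2) = 12 > 0 → local minimum
  f''(3) = -10 < 0 → local maximum
  f''(5) = 42 > 0 → local minimum

Critical points: x = -2 (local maximum); x = 2 (local minimum); x = 3 (local maximum); x = 5 (local minimum)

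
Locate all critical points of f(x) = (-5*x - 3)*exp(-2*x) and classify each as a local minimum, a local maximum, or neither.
f'(x) = (10*x + 1)*exp(-2*x)

Solve f'(x) = 0:
  f'(x) = (10*x + 1)·exp(-2*x) and exp(-2*x) > 0 for every x, so f'(x) = 0 ⇔ 10*x + 1 = 0.
  10*x + 1 = 0.
  ⇒ x = -1/10

f''(x) = 4*(2 - 5*x)*exp(-2*x)
Second-derivative test at each critical point:
  f''(-1/10) = 12.2140 > 0 → local minimum

Critical points: x = -1/10 (local minimum)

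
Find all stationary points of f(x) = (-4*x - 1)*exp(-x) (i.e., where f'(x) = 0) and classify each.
f'(x) = (4*x - 3)*exp(-x)

Solve f'(x) = 0:
  f'(x) = (4*x - 3)·exp(-x) and exp(-x) > 0 for every x, so f'(x) = 0 ⇔ 4*x - 3 = 0.
  4*x - 3 = 0.
  ⇒ x = 3/4

f''(x) = (7 - 4*x)*exp(-x)
Second-derivative test at each critical point:
  f''(3/4) = 1.8895 > 0 → local minimum

Critical points: x = 3/4 (local minimum)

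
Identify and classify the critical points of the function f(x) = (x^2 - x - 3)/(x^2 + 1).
f'(x) = (x^2 + 8*x - 1)/(x^4 + 2*x^2 + 1)

Solve f'(x) = 0:
  f'(x) = (x^2 + 8*x - 1)/(x^2 + 1)^2; the denominator is positive wherever f is defined, so f'(x) = 0 ⇔ x^2 + 8*x - 1 = 0.
  x^2 + 8*x - 1 = 0 has no rational roots; quadratic formula: x = (-8 ± √68)/2.
  ⇒ x = -sqrt(17) - 4 ≈ -8.1231, -4 + sqrt(17) ≈ 0.1231

f''(x) = 2*(-x^3 - 12*x^2 + 3*x + 4)/(x^6 + 3*x^4 + 3*x^2 + 1)
Second-derivative test at each critical point:
  f''(-8.1231) = -0.0018 < 0 → local maximum
  f''(0.1231) = 8.0018 > 0 → local minimum

Critical points: x = -sqrt(17) - 4 ≈ -8.1231 (local maximum); x = -4 + sqrt(17) ≈ 0.1231 (local minimum)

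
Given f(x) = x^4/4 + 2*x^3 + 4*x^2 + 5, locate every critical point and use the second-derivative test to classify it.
f'(x) = x*(x^2 + 6*x + 8)

Solve f'(x) = 0:
  Factor: x^3 + 6*x^2 + 8*x = x*(x + 2)*(x + 4) = 0.
  ⇒ x = -4, -2, 0

f''(x) = 3*x^2 + 12*x + 8
Second-derivative test at each critical point:
  f''(-4) = 8 > 0 → local minimum
  f''(-2) = -4 < 0 → local maximum
  f''(0) = 8 > 0 → local minimum

Critical points: x = -4 (local minimum); x = -2 (local maximum); x = 0 (local minimum)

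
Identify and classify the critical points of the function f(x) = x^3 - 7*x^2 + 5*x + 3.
f'(x) = 3*x^2 - 14*x + 5

Solve f'(x) = 0:
  3*x^2 - 14*x + 5 = 0 has no rational roots; quadratic formula: x = (14 ± √136)/6.
  ⇒ x = 7/3 - sqrt(34)/3 ≈ 0.3897, sqrt(34)/3 + 7/3 ≈ 4.2770

f''(x) = 6*x - 14
Second-derivative test at each critical point:
  f''(0.3897) = -11.6619 < 0 → local maximum
  f''(4.2770) = 11.6619 > 0 → local minimum

Critical points: x = 7/3 - sqrt(34)/3 ≈ 0.3897 (local maximum); x = sqrt(34)/3 + 7/3 ≈ 4.2770 (local minimum)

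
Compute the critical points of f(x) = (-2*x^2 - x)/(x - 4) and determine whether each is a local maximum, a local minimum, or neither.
f'(x) = 2*(-x^2 + 8*x + 2)/(x^2 - 8*x + 16)

Solve f'(x) = 0:
  f'(x) = -2*(x^2 - 8*x - 2)/(x - 4)^2; the denominator is positive wherever f is defined, so f'(x) = 0 ⇔ -2*x^2 + 16*x + 4 = 0.
  Factor: -2*x^2 + 16*x + 4 = -2*(x^2 - 8*x - 2); x^2 - 8*x - 2 = 0 has no rational roots; quadratic formula: x = (8 ± √72)/2.
  ⇒ x = 4 - 3*sqrt(2) ≈ -0.2426, 4 + 3*sqrt(2) ≈ 8.2426

f''(x) = -72/(x^3 - 12*x^2 + 48*x - 64)
Second-derivative test at each critical point:
  f''(-0.2426) = 0.9428 > 0 → local minimum
  f''(8.2426) = -0.9428 < 0 → local maximum

Critical points: x = 4 - 3*sqrt(2) ≈ -0.2426 (local minimum); x = 4 + 3*sqrt(2) ≈ 8.2426 (local maximum)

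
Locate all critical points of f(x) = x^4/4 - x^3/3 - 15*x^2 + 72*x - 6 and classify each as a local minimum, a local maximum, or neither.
f'(x) = x^3 - x^2 - 30*x + 72

Solve f'(x) = 0:
  Factor: x^3 - x^2 - 30*x + 72 = (x - 4)*(x - 3)*(x + 6) = 0.
  ⇒ x = -6, 3, 4

f''(x) = 3*x^2 - 2*x - 30
Second-derivative test at each critical point:
  f''(-6) = 90 > 0 → local minimum
  f''(3) = -9 < 0 → local maximum
  f''(4) = 10 > 0 → local minimum

Critical points: x = -6 (local minimum); x = 3 (local maximum); x = 4 (local minimum)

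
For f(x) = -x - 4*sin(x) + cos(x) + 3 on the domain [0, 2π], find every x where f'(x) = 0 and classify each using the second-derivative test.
f'(x) = -sin(x) - 4*cos(x) - 1

Solve f'(x) = 0 on [0, 2π]:
  f'(x) = 0 ⇔ -sin(x) - 4*cos(x) = 1. Write the left side as R·cos(x + φ) with R = √((-4)² + 1²) = sqrt(17), cos φ = -4*sqrt(17)/17, sin φ = sqrt(17)/17; then cos(x + φ) = sqrt(17)/17. Solve for x and keep the solutions lying in [0, 2π].
  ⇒ x = pi - atan(15/8) ≈ 2.0608, 3*pi/2 ≈ 4.7124

f''(x) = 4*sin(x) - cos(x)
Second-derivative test at each critical point:
  f''(2.0608) = 4 > 0 → local minimum
  f''(4.7124) = -4 < 0 → local maximum

Critical points: x = pi - atan(15/8) ≈ 2.0608 (local minimum); x = 3*pi/2 ≈ 4.7124 (local maximum)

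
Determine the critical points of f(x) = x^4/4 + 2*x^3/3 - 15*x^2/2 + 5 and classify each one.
f'(x) = x*(x^2 + 2*x - 15)

Solve f'(x) = 0:
  Factor: x^3 + 2*x^2 - 15*x = x*(x - 3)*(x + 5) = 0.
  ⇒ x = -5, 0, 3

f''(x) = 3*x^2 + 4*x - 15
Second-derivative test at each critical point:
  f''(-5) = 40 > 0 → local minimum
  f''(0) = -15 < 0 → local maximum
  f''(3) = 24 > 0 → local minimum

Critical points: x = -5 (local minimum); x = 0 (local maximum); x = 3 (local minimum)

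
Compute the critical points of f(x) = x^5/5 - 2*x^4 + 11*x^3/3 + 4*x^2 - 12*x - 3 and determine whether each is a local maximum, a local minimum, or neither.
f'(x) = x^4 - 8*x^3 + 11*x^2 + 8*x - 12

Solve f'(x) = 0:
  Factor: x^4 - 8*x^3 + 11*x^2 + 8*x - 12 = (x - 6)*(x - 2)*(x - 1)*(x + 1) = 0.
  ⇒ x = -1, 1, 2, 6

f''(x) = 4*x^3 - 24*x^2 + 22*x + 8
Second-derivative test at each critical point:
  f''(-1) = -42 < 0 → local maximum
  f''(1) = 10 > 0 → local minimum
  f''(2) = -12 < 0 → local maximum
  f''(6) = 140 > 0 → local minimum

Critical points: x = -1 (local maximum); x = 1 (local minimum); x = 2 (local maximum); x = 6 (local minimum)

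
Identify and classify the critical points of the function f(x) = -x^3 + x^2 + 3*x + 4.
f'(x) = -3*x^2 + 2*x + 3

Solve f'(x) = 0:
  3*x^2 - 2*x - 3 = 0 has no rational roots; quadratic formula: x = (2 ± √40)/6.
  ⇒ x = 1/3 - sqrt(10)/3 ≈ -0.7208, 1/3 + sqrt(10)/3 ≈ 1.3874

f''(x) = 2 - 6*x
Second-derivative test at each critical point:
  f''(-0.7208) = 6.3246 > 0 → local minimum
  f''(1.3874) = -6.3246 < 0 → local maximum

Critical points: x = 1/3 - sqrt(10)/3 ≈ -0.7208 (local minimum); x = 1/3 + sqrt(10)/3 ≈ 1.3874 (local maximum)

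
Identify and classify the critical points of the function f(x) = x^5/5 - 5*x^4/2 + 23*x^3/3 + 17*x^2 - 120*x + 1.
f'(x) = x^4 - 10*x^3 + 23*x^2 + 34*x - 120

Solve f'(x) = 0:
  Factor: x^4 - 10*x^3 + 23*x^2 + 34*x - 120 = (x - 5)*(x - 4)*(x - 3)*(x + 2) = 0.
  ⇒ x = -2, 3, 4, 5

f''(x) = 4*x^3 - 30*x^2 + 46*x + 34
Second-derivative test at each critical point:
  f''(-2) = -210 < 0 → local maximum
  f''(3) = 10 > 0 → local minimum
  f''(4) = -6 < 0 → local maximum
  f''(5) = 14 > 0 → local minimum

Critical points: x = -2 (local maximum); x = 3 (local minimum); x = 4 (local maximum); x = 5 (local minimum)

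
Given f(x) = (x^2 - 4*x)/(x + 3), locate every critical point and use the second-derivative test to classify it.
f'(x) = (x^2 + 6*x - 12)/(x^2 + 6*x + 9)

Solve f'(x) = 0:
  f'(x) = (x^2 + 6*x - 12)/(x + 3)^2; the denominator is positive wherever f is defined, so f'(x) = 0 ⇔ x^2 + 6*x - 12 = 0.
  x^2 + 6*x - 12 = 0 has no rational roots; quadratic formula: x = (-6 ± √84)/2.
  ⇒ x = -sqrt(21) - 3 ≈ -7.5826, -3 + sqrt(21) ≈ 1.5826

f''(x) = 42/(x^3 + 9*x^2 + 27*x + 27)
Second-derivative test at each critical point:
  f''(-7.5826) = -0.4364 < 0 → local maximum
  f''(1.5826) = 0.4364 > 0 → local minimum

Critical points: x = -sqrt(21) - 3 ≈ -7.5826 (local maximum); x = -3 + sqrt(21) ≈ 1.5826 (local minimum)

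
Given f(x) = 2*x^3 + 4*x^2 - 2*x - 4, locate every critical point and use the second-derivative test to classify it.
f'(x) = 6*x^2 + 8*x - 2

Solve f'(x) = 0:
  Factor: 6*x^2 + 8*x - 2 = 2*(3*x^2 + 4*x - 1); 3*x^2 + 4*x - 1 = 0 has no rational roots; quadratic formula: x = (-4 ± √28)/6.
  ⇒ x = -sqrt(7)/3 - 2/3 ≈ -1.5486, -2/3 + sqrt(7)/3 ≈ 0.2153

f''(x) = 12*x + 8
Second-derivative test at each critical point:
  f''(-1.5486) = -10.5830 < 0 → local maximum
  f''(0.2153) = 10.5830 > 0 → local minimum

Critical points: x = -sqrt(7)/3 - 2/3 ≈ -1.5486 (local maximum); x = -2/3 + sqrt(7)/3 ≈ 0.2153 (local minimum)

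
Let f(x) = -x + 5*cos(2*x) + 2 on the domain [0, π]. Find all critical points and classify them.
f'(x) = -10*sin(2*x) - 1

Solve f'(x) = 0 on [0, π]:
  f'(x) = 0 ⇔ sin(2*x) = -1/10, i.e. 2*x = arcsin(-1/10) + 2nπ or 2*x = π − arcsin(-1/10) + 2nπ; keep the solutions lying in [0, π].
  ⇒ x = asin(1/10)/2 + pi/2 ≈ 1.6209, pi - asin(1/10)/2 ≈ 3.0915

f''(x) = -20*cos(2*x)
Second-derivative test at each critical point:
  f''(1.6209) = 19.8997 > 0 → local minimum
  f''(3.0915) = -19.8997 < 0 → local maximum

Critical points: x = asin(1/10)/2 + pi/2 ≈ 1.6209 (local minimum); x = pi - asin(1/10)/2 ≈ 3.0915 (local maximum)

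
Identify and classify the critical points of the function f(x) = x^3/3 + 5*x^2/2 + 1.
f'(x) = x*(x + 5)

Solve f'(x) = 0:
  Factor: x^2 + 5*x = x*(x + 5) = 0.
  ⇒ x = -5, 0

f''(x) = 2*x + 5
Second-derivative test at each critical point:
  f''(-5) = -5 < 0 → local maximum
  f''(0) = 5 > 0 → local minimum

Critical points: x = -5 (local maximum); x = 0 (local minimum)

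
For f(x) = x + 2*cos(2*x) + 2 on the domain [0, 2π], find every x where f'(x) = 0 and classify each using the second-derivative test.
f'(x) = 1 - 4*sin(2*x)

Solve f'(x) = 0 on [0, 2π]:
  f'(x) = 0 ⇔ sin(2*x) = 1/4, i.e. 2*x = arcsin(1/4) + 2nπ or 2*x = π − arcsin(1/4) + 2nπ; keep the solutions lying in [0, 2π].
  ⇒ x = asin(1/4)/2 ≈ 0.1263, -asin(1/4)/2 + pi/2 ≈ 1.4445, asin(1/4)/2 + pi ≈ 3.2679, -asin(1/4)/2 + 3*pi/2 ≈ 4.5860

f''(x) = -8*cos(2*x)
Second-derivative test at each critical point:
  f''(0.1263) = -7.7460 < 0 → local maximum
  f''(1.4445) = 7.7460 > 0 → local minimum
  f''(3.2679) = -7.7460 < 0 → local maximum
  f''(4.5860) = 7.7460 > 0 → local minimum

Critical points: x = asin(1/4)/2 ≈ 0.1263 (local maximum); x = -asin(1/4)/2 + pi/2 ≈ 1.4445 (local minimum); x = asin(1/4)/2 + pi ≈ 3.2679 (local maximum); x = -asin(1/4)/2 + 3*pi/2 ≈ 4.5860 (local minimum)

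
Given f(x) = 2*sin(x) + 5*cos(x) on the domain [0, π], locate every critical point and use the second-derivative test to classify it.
f'(x) = -5*sin(x) + 2*cos(x)

Solve f'(x) = 0 on [0, π]:
  f'(x) = 0 ⇔ 2*cos(x) = 5*sin(x) ⇔ tan(x) = 2/5, i.e. x = arctan(2/5) + nπ; keep the solutions lying in [0, π].
  ⇒ x = atan(2/5) ≈ 0.3805

f''(x) = -2*sin(x) - 5*cos(x)
Second-derivative test at each critical point:
  f''(0.3805) = -5.3852 < 0 → local maximum

Critical points: x = atan(2/5) ≈ 0.3805 (local maximum)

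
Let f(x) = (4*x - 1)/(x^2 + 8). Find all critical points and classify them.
f'(x) = 2*(-2*x^2 + x + 16)/(x^4 + 16*x^2 + 64)

Solve f'(x) = 0:
  f'(x) = -2*(2*x^2 - x - 16)/(x^2 + 8)^2; the denominator is positive wherever f is defined, so f'(x) = 0 ⇔ -4*x^2 + 2*x + 32 = 0.
  Factor: -4*x^2 + 2*x + 32 = -2*(2*x^2 - x - 16); 2*x^2 - x - 16 = 0 has no rational roots; quadratic formula: x = (1 ± √129)/4.
  ⇒ x = 1/4 - sqrt(129)/4 ≈ -2.5895, 1/4 + sqrt(129)/4 ≈ 3.0895

f''(x) = 2*(4*x^2*(4*x - 1) + (1 - 12*x)*(x^2 + 8))/(x^2 + 8)^3
Second-derivative test at each critical point:
  f''(-2.5895) = 0.1050 > 0 → local minimum
  f''(3.0895) = -0.0738 < 0 → local maximum

Critical points: x = 1/4 - sqrt(129)/4 ≈ -2.5895 (local minimum); x = 1/4 + sqrt(129)/4 ≈ 3.0895 (local maximum)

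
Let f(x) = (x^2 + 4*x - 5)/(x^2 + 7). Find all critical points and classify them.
f'(x) = 4*(-x^2 + 6*x + 7)/(x^4 + 14*x^2 + 49)

Solve f'(x) = 0:
  f'(x) = -4*(x - 7)*(x + 1)/(x^2 + 7)^2; the denominator is positive wherever f is defined, so f'(x) = 0 ⇔ -4*x^2 + 24*x + 28 = 0.
  Factor: -4*x^2 + 24*x + 28 = -4*(x - 7)*(x + 1) = 0.
  ⇒ x = -1, 7

f''(x) = 8*(x^3 - 9*x^2 - 21*x + 21)/(x^6 + 21*x^4 + 147*x^2 + 343)
Second-derivative test at each critical point:
  f''(-1) = 1/2 > 0 → local minimum
  f''(7) = -1/98 < 0 → local maximum

Critical points: x = -1 (local minimum); x = 7 (local maximum)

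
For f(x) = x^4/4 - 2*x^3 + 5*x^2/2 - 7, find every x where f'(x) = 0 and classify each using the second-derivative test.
f'(x) = x*(x^2 - 6*x + 5)

Solve f'(x) = 0:
  Factor: x^3 - 6*x^2 + 5*x = x*(x - 5)*(x - 1) = 0.
  ⇒ x = 0, 1, 5

f''(x) = 3*x^2 - 12*x + 5
Second-derivative test at each critical point:
  f''(0) = 5 > 0 → local minimum
  f''(1) = -4 < 0 → local maximum
  f''(5) = 20 > 0 → local minimum

Critical points: x = 0 (local minimum); x = 1 (local maximum); x = 5 (local minimum)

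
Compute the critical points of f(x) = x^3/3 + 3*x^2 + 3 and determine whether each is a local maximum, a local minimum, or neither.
f'(x) = x*(x + 6)

Solve f'(x) = 0:
  Factor: x^2 + 6*x = x*(x + 6) = 0.
  ⇒ x = -6, 0

f''(x) = 2*x + 6
Second-derivative test at each critical point:
  f''(-6) = -6 < 0 → local maximum
  f''(0) = 6 > 0 → local minimum

Critical points: x = -6 (local maximum); x = 0 (local minimum)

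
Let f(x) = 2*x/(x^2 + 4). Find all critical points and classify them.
f'(x) = 2*(4 - x^2)/(x^4 + 8*x^2 + 16)

Solve f'(x) = 0:
  f'(x) = -2*(x - 2)*(x + 2)/(x^2 + 4)^2; the denominator is positive wherever f is defined, so f'(x) = 0 ⇔ 8 - 2*x^2 = 0.
  Factor: 8 - 2*x^2 = -2*(x - 2)*(x + 2) = 0.
  ⇒ x = -2, 2

f''(x) = 4*x*(x^2 - 12)/(x^2 + 4)^3
Second-derivative test at each critical point:
  f''(-2) = 1/8 > 0 → local minimum
  f''(2) = -1/8 < 0 → local maximum

Critical points: x = -2 (local minimum); x = 2 (local maximum)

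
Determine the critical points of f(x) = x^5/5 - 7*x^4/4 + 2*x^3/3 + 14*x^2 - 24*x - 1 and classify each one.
f'(x) = x^4 - 7*x^3 + 2*x^2 + 28*x - 24

Solve f'(x) = 0:
  Factor: x^4 - 7*x^3 + 2*x^2 + 28*x - 24 = (x - 6)*(x - 2)*(x - 1)*(x + 2) = 0.
  ⇒ x = -2, 1, 2, 6

f''(x) = 4*x^3 - 21*x^2 + 4*x + 28
Second-derivative test at each critical point:
  f''(-2) = -96 < 0 → local maximum
  f''(1) = 15 > 0 → local minimum
  f''(2) = -16 < 0 → local maximum
  f''(6) = 160 > 0 → local minimum

Critical points: x = -2 (local maximum); x = 1 (local minimum); x = 2 (local maximum); x = 6 (local minimum)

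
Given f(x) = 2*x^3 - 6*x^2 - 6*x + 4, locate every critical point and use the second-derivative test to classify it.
f'(x) = 6*x^2 - 12*x - 6

Solve f'(x) = 0:
  Factor: 6*x^2 - 12*x - 6 = 6*(x^2 - 2*x - 1); x^2 - 2*x - 1 = 0 has no rational roots; quadratic formula: x = (2 ± √8)/2.
  ⇒ x = 1 - sqrt(2) ≈ -0.4142, 1 + sqrt(2) ≈ 2.4142

f''(x) = 12*x - 12
Second-derivative test at each critical point:
  f''(-0.4142) = -16.9706 < 0 → local maximum
  f''(2.4142) = 16.9706 > 0 → local minimum

Critical points: x = 1 - sqrt(2) ≈ -0.4142 (local maximum); x = 1 + sqrt(2) ≈ 2.4142 (local minimum)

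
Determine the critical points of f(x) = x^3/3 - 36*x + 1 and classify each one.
f'(x) = x^2 - 36

Solve f'(x) = 0:
  Factor: x^2 - 36 = (x - 6)*(x + 6) = 0.
  ⇒ x = -6, 6

f''(x) = 2*x
Second-derivative test at each critical point:
  f''(-6) = -12 < 0 → local maximum
  f''(6) = 12 > 0 → local minimum

Critical points: x = -6 (local maximum); x = 6 (local minimum)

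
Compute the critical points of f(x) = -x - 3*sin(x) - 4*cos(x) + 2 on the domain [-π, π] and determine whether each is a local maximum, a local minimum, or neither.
f'(x) = 4*sin(x) - 3*cos(x) - 1

Solve f'(x) = 0 on [-π, π]:
  f'(x) = 0 ⇔ 4*sin(x) - 3*cos(x) = 1. Write the left side as R·cos(x + φ) with R = √((-3)² + (-4)²) = 5, cos φ = -3/5, sin φ = -4/5; then cos(x + φ) = 1/5. Solve for x and keep the solutions lying in [-π, π].
  ⇒ x = -pi + atan((4 - 6*sqrt(6))/(-8*sqrt(6) - 3)) ≈ -2.6994, atan((4 + 6*sqrt(6))/(-3 + 8*sqrt(6))) ≈ 0.8449

f''(x) = 3*sin(x) + 4*cos(x)
Second-derivative test at each critical point:
  f''(-2.6994) = -4.8990 < 0 → local maximum
  f''(0.8449) = 4.8990 > 0 → local minimum

Critical points: x = -pi + atan((4 - 6*sqrt(6))/(-8*sqrt(6) - 3)) ≈ -2.6994 (local maximum); x = atan((4 + 6*sqrt(6))/(-3 + 8*sqrt(6))) ≈ 0.8449 (local minimum)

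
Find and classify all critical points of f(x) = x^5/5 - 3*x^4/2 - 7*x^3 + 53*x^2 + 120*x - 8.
f'(x) = x^4 - 6*x^3 - 21*x^2 + 106*x + 120

Solve f'(x) = 0:
  Factor: x^4 - 6*x^3 - 21*x^2 + 106*x + 120 = (x - 6)*(x - 5)*(x + 1)*(x + 4) = 0.
  ⇒ x = -4, -1, 5, 6

f''(x) = 4*x^3 - 18*x^2 - 42*x + 106
Second-derivative test at each critical point:
  f''(-4) = -270 < 0 → local maximum
  f''(-1) = 126 > 0 → local minimum
  f''(5) = -54 < 0 → local maximum
  f''(6) = 70 > 0 → local minimum

Critical points: x = -4 (local maximum); x = -1 (local minimum); x = 5 (local maximum); x = 6 (local minimum)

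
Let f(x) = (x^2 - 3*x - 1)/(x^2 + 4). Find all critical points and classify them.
f'(x) = (3*x^2 + 10*x - 12)/(x^4 + 8*x^2 + 16)

Solve f'(x) = 0:
  f'(x) = (3*x^2 + 10*x - 12)/(x^2 + 4)^2; the denominator is positive wherever f is defined, so f'(x) = 0 ⇔ 3*x^2 + 10*x - 12 = 0.
  3*x^2 + 10*x - 12 = 0 has no rational roots; quadratic formula: x = (-10 ± √244)/6.
  ⇒ x = -sqrt(61)/3 - 5/3 ≈ -4.2701, -5/3 + sqrt(61)/3 ≈ 0.9367

f''(x) = 2*(-3*x^3 - 15*x^2 + 36*x + 20)/(x^6 + 12*x^4 + 48*x^2 + 64)
Second-derivative test at each critical point:
  f''(-4.2701) = -0.0316 < 0 → local maximum
  f''(0.9367) = 0.6566 > 0 → local minimum

Critical points: x = -sqrt(61)/3 - 5/3 ≈ -4.2701 (local maximum); x = -5/3 + sqrt(61)/3 ≈ 0.9367 (local minimum)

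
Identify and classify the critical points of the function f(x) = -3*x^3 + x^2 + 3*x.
f'(x) = -9*x^2 + 2*x + 3

Solve f'(x) = 0:
  9*x^2 - 2*x - 3 = 0 has no rational roots; quadratic formula: x = (2 ± √112)/18.
  ⇒ x = 1/9 - 2*sqrt(7)/9 ≈ -0.4768, 1/9 + 2*sqrt(7)/9 ≈ 0.6991

f''(x) = 2 - 18*x
Second-derivative test at each critical point:
  f''(-0.4768) = 10.5830 > 0 → local minimum
  f''(0.6991) = -10.5830 < 0 → local maximum

Critical points: x = 1/9 - 2*sqrt(7)/9 ≈ -0.4768 (local minimum); x = 1/9 + 2*sqrt(7)/9 ≈ 0.6991 (local maximum)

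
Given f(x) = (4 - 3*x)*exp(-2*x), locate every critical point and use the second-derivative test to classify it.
f'(x) = (6*x - 11)*exp(-2*x)

Solve f'(x) = 0:
  f'(x) = (6*x - 11)·exp(-2*x) and exp(-2*x) > 0 for every x, so f'(x) = 0 ⇔ 6*x - 11 = 0.
  6*x - 11 = 0.
  ⇒ x = 11/6

f''(x) = 4*(7 - 3*x)*exp(-2*x)
Second-derivative test at each critical point:
  f''(11/6) = 0.1534 > 0 → local minimum

Critical points: x = 11/6 (local minimum)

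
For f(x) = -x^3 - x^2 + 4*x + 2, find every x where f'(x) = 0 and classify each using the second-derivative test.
f'(x) = -3*x^2 - 2*x + 4

Solve f'(x) = 0:
  3*x^2 + 2*x - 4 = 0 has no rational roots; quadratic formula: x = (-2 ± √52)/6.
  ⇒ x = -sqrt(13)/3 - 1/3 ≈ -1.5352, -1/3 + sqrt(13)/3 ≈ 0.8685

f''(x) = -6*x - 2
Second-derivative test at each critical point:
  f''(-1.5352) = 7.2111 > 0 → local minimum
  f''(0.8685) = -7.2111 < 0 → local maximum

Critical points: x = -sqrt(13)/3 - 1/3 ≈ -1.5352 (local minimum); x = -1/3 + sqrt(13)/3 ≈ 0.8685 (local maximum)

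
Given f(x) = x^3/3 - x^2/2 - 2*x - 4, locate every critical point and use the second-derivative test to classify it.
f'(x) = x^2 - x - 2

Solve f'(x) = 0:
  Factor: x^2 - x - 2 = (x - 2)*(x + 1) = 0.
  ⇒ x = -1, 2

f''(x) = 2*x - 1
Second-derivative test at each critical point:
  f''(-1) = -3 < 0 → local maximum
  f''(2) = 3 > 0 → local minimum

Critical points: x = -1 (local maximum); x = 2 (local minimum)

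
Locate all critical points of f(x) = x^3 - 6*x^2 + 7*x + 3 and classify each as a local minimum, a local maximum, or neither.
f'(x) = 3*x^2 - 12*x + 7

Solve f'(x) = 0:
  3*x^2 - 12*x + 7 = 0 has no rational roots; quadratic formula: x = (12 ± √60)/6.
  ⇒ x = 2 - sqrt(15)/3 ≈ 0.7090, sqrt(15)/3 + 2 ≈ 3.2910

f''(x) = 6*x - 12
Second-derivative test at each critical point:
  f''(0.7090) = -7.7460 < 0 → local maximum
  f''(3.2910) = 7.7460 > 0 → local minimum

Critical points: x = 2 - sqrt(15)/3 ≈ 0.7090 (local maximum); x = sqrt(15)/3 + 2 ≈ 3.2910 (local minimum)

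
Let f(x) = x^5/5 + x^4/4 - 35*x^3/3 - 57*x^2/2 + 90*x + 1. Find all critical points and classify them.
f'(x) = x^4 + x^3 - 35*x^2 - 57*x + 90

Solve f'(x) = 0:
  Factor: x^4 + x^3 - 35*x^2 - 57*x + 90 = (x - 6)*(x - 1)*(x + 3)*(x + 5) = 0.
  ⇒ x = -5, -3, 1, 6

f''(x) = 4*x^3 + 3*x^2 - 70*x - 57
Second-derivative test at each critical point:
  f''(-5) = -132 < 0 → local maximum
  f''(-3) = 72 > 0 → local minimum
  f''(1) = -120 < 0 → local maximum
  f''(6) = 495 > 0 → local minimum

Critical points: x = -5 (local maximum); x = -3 (local minimum); x = 1 (local maximum); x = 6 (local minimum)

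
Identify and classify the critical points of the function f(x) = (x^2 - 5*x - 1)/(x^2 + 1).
f'(x) = (5*x^2 + 4*x - 5)/(x^4 + 2*x^2 + 1)

Solve f'(x) = 0:
  f'(x) = (5*x^2 + 4*x - 5)/(x^2 + 1)^2; the denominator is positive wherever f is defined, so f'(x) = 0 ⇔ 5*x^2 + 4*x - 5 = 0.
  5*x^2 + 4*x - 5 = 0 has no rational roots; quadratic formula: x = (-4 ± √116)/10.
  ⇒ x = -sqrt(29)/5 - 2/5 ≈ -1.4770, -2/5 + sqrt(29)/5 ≈ 0.6770

f''(x) = 2*(-5*x^3 - 6*x^2 + 15*x + 2)/(x^6 + 3*x^4 + 3*x^2 + 1)
Second-derivative test at each critical point:
  f''(-1.4770) = -1.0640 < 0 → local maximum
  f''(0.6770) = 5.0640 > 0 → local minimum

Critical points: x = -sqrt(29)/5 - 2/5 ≈ -1.4770 (local maximum); x = -2/5 + sqrt(29)/5 ≈ 0.6770 (local minimum)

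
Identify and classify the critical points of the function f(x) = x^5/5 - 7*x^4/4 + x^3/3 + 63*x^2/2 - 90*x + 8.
f'(x) = x^4 - 7*x^3 + x^2 + 63*x - 90

Solve f'(x) = 0:
  Factor: x^4 - 7*x^3 + x^2 + 63*x - 90 = (x - 5)*(x - 3)*(x - 2)*(x + 3) = 0.
  ⇒ x = -3, 2, 3, 5

f''(x) = 4*x^3 - 21*x^2 + 2*x + 63
Second-derivative test at each critical point:
  f''(-3) = -240 < 0 → local maximum
  f''(2) = 15 > 0 → local minimum
  f''(3) = -12 < 0 → local maximum
  f''(5) = 48 > 0 → local minimum

Critical points: x = -3 (local maximum); x = 2 (local minimum); x = 3 (local maximum); x = 5 (local minimum)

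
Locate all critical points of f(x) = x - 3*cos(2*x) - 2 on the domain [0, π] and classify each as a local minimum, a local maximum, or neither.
f'(x) = 6*sin(2*x) + 1

Solve f'(x) = 0 on [0, π]:
  f'(x) = 0 ⇔ sin(2*x) = -1/6, i.e. 2*x = arcsin(-1/6) + 2nπ or 2*x = π − arcsin(-1/6) + 2nπ; keep the solutions lying in [0, π].
  ⇒ x = asin(1/6)/2 + pi/2 ≈ 1.6545, pi - asin(1/6)/2 ≈ 3.0579

f''(x) = 12*cos(2*x)
Second-derivative test at each critical point:
  f''(1.6545) = -11.8322 < 0 → local maximum
  f''(3.0579) = 11.8322 > 0 → local minimum

Critical points: x = asin(1/6)/2 + pi/2 ≈ 1.6545 (local maximum); x = pi - asin(1/6)/2 ≈ 3.0579 (local minimum)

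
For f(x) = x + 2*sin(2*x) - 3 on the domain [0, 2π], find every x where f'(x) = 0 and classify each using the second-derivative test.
f'(x) = 4*cos(2*x) + 1

Solve f'(x) = 0 on [0, 2π]:
  f'(x) = 0 ⇔ cos(2*x) = -1/4, i.e. 2*x = ±arccos(-1/4) + 2nπ; keep the solutions lying in [0, 2π].
  ⇒ x = acos(-1/4)/2 ≈ 0.9117, pi - acos(-1/4)/2 ≈ 2.2299, acos(-1/4)/2 + pi ≈ 4.0533, -acos(-1/4)/2 + 2*pi ≈ 5.3714

f''(x) = -8*sin(2*x)
Second-derivative test at each critical point:
  f''(0.9117) = -7.7460 < 0 → local maximum
  f''(2.2299) = 7.7460 > 0 → local minimum
  f''(4.0533) = -7.7460 < 0 → local maximum
  f''(5.3714) = 7.7460 > 0 → local minimum

Critical points: x = acos(-1/4)/2 ≈ 0.9117 (local maximum); x = pi - acos(-1/4)/2 ≈ 2.2299 (local minimum); x = acos(-1/4)/2 + pi ≈ 4.0533 (local maximum); x = -acos(-1/4)/2 + 2*pi ≈ 5.3714 (local minimum)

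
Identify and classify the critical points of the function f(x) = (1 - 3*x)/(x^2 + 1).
f'(x) = (3*x^2 - 2*x - 3)/(x^4 + 2*x^2 + 1)

Solve f'(x) = 0:
  f'(x) = (3*x^2 - 2*x - 3)/(x^2 + 1)^2; the denominator is positive wherever f is defined, so f'(x) = 0 ⇔ 3*x^2 - 2*x - 3 = 0.
  3*x^2 - 2*x - 3 = 0 has no rational roots; quadratic formula: x = (2 ± √40)/6.
  ⇒ x = 1/3 - sqrt(10)/3 ≈ -0.7208, 1/3 + sqrt(10)/3 ≈ 1.3874

f''(x) = 2*(4*x^2*(1 - 3*x) + (9*x - 1)*(x^2 + 1))/(x^2 + 1)^3
Second-derivative test at each critical point:
  f''(-0.7208) = -2.7393 < 0 → local maximum
  f''(1.3874) = 0.7393 > 0 → local minimum

Critical points: x = 1/3 - sqrt(10)/3 ≈ -0.7208 (local maximum); x = 1/3 + sqrt(10)/3 ≈ 1.3874 (local minimum)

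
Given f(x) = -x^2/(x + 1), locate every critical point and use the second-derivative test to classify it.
f'(x) = x*(-x - 2)/(x + 1)^2

Solve f'(x) = 0:
  f'(x) = -x*(x + 2)/(x + 1)^2; the denominator is positive wherever f is defined, so f'(x) = 0 ⇔ -x^2 - 2*x = 0.
  Factor: -x^2 - 2*x = -x*(x + 2) = 0.
  ⇒ x = -2, 0

f''(x) = -2/(x^3 + 3*x^2 + 3*x + 1)
Second-derivative test at each critical point:
  f''(-2) = 2 > 0 → local minimum
  f''(0) = -2 < 0 → local maximum

Critical points: x = -2 (local minimum); x = 0 (local maximum)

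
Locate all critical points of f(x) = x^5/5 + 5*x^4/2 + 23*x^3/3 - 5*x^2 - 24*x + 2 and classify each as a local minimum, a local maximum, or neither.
f'(x) = x^4 + 10*x^3 + 23*x^2 - 10*x - 24

Solve f'(x) = 0:
  Factor: x^4 + 10*x^3 + 23*x^2 - 10*x - 24 = (x - 1)*(x + 1)*(x + 4)*(x + 6) = 0.
  ⇒ x = -6, -4, -1, 1

f''(x) = 4*x^3 + 30*x^2 + 46*x - 10
Second-derivative test at each critical point:
  f''(-6) = -70 < 0 → local maximum
  f''(-4) = 30 > 0 → local minimum
  f''(-1) = -30 < 0 → local maximum
  f''(1) = 70 > 0 → local minimum

Critical points: x = -6 (local maximum); x = -4 (local minimum); x = -1 (local maximum); x = 1 (local minimum)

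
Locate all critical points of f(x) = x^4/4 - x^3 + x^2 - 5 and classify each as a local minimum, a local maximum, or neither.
f'(x) = x*(x^2 - 3*x + 2)

Solve f'(x) = 0:
  Factor: x^3 - 3*x^2 + 2*x = x*(x - 2)*(x - 1) = 0.
  ⇒ x = 0, 1, 2

f''(x) = 3*x^2 - 6*x + 2
Second-derivative test at each critical point:
  f''(0) = 2 > 0 → local minimum
  f''(1) = -1 < 0 → local maximum
  f''(2) = 2 > 0 → local minimum

Critical points: x = 0 (local minimum); x = 1 (local maximum); x = 2 (local minimum)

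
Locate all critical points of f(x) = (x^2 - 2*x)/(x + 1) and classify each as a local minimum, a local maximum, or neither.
f'(x) = (x^2 + 2*x - 2)/(x^2 + 2*x + 1)

Solve f'(x) = 0:
  f'(x) = (x^2 + 2*x - 2)/(x + 1)^2; the denominator is positive wherever f is defined, so f'(x) = 0 ⇔ x^2 + 2*x - 2 = 0.
  x^2 + 2*x - 2 = 0 has no rational roots; quadratic formula: x = (-2 ± √12)/2.
  ⇒ x = -sqrt(3) - 1 ≈ -2.7321, -1 + sqrt(3) ≈ 0.7321

f''(x) = 6/(x^3 + 3*x^2 + 3*x + 1)
Second-derivative test at each critical point:
  f''(-2.7321) = -1.1547 < 0 → local maximum
  f''(0.7321) = 1.1547 > 0 → local minimum

Critical points: x = -sqrt(3) - 1 ≈ -2.7321 (local maximum); x = -1 + sqrt(3) ≈ 0.7321 (local minimum)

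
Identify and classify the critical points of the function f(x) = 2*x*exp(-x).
f'(x) = 2*(1 - x)*exp(-x)

Solve f'(x) = 0:
  f'(x) = (2 - 2*x)·exp(-x) and exp(-x) > 0 for every x, so f'(x) = 0 ⇔ 2 - 2*x = 0.
  Factor: 2 - 2*x = -2*(x - 1) = 0.
  ⇒ x = 1

f''(x) = 2*(x - 2)*exp(-x)
Second-derivative test at each critical point:
  f''(1) = -0.7358 < 0 → local maximum

Critical points: x = 1 (local maximum)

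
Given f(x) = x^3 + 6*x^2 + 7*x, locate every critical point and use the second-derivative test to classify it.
f'(x) = 3*x^2 + 12*x + 7

Solve f'(x) = 0:
  3*x^2 + 12*x + 7 = 0 has no rational roots; quadratic formula: x = (-12 ± √60)/6.
  ⇒ x = -2 - sqrt(15)/3 ≈ -3.2910, -2 + sqrt(15)/3 ≈ -0.7090

f''(x) = 6*x + 12
Second-derivative test at each critical point:
  f''(-3.2910) = -7.7460 < 0 → local maximum
  f''(-0.7090) = 7.7460 > 0 → local minimum

Critical points: x = -2 - sqrt(15)/3 ≈ -3.2910 (local maximum); x = -2 + sqrt(15)/3 ≈ -0.7090 (local minimum)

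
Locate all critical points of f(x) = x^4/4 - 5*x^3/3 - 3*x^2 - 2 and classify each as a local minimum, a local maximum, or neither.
f'(x) = x*(x^2 - 5*x - 6)

Solve f'(x) = 0:
  Factor: x^3 - 5*x^2 - 6*x = x*(x - 6)*(x + 1) = 0.
  ⇒ x = -1, 0, 6

f''(x) = 3*x^2 - 10*x - 6
Second-derivative test at each critical point:
  f''(-1) = 7 > 0 → local minimum
  f''(0) = -6 < 0 → local maximum
  f''(6) = 42 > 0 → local minimum

Critical points: x = -1 (local minimum); x = 0 (local maximum); x = 6 (local minimum)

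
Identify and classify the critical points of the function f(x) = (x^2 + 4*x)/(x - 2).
f'(x) = (x^2 - 4*x - 8)/(x^2 - 4*x + 4)

Solve f'(x) = 0:
  f'(x) = (x^2 - 4*x - 8)/(x - 2)^2; the denominator is positive wherever f is defined, so f'(x) = 0 ⇔ x^2 - 4*x - 8 = 0.
  x^2 - 4*x - 8 = 0 has no rational roots; quadratic formula: x = (4 ± √48)/2.
  ⇒ x = 2 - 2*sqrt(3) ≈ -1.4641, 2 + 2*sqrt(3) ≈ 5.4641

f''(x) = 24/(x^3 - 6*x^2 + 12*x - 8)
Second-derivative test at each critical point:
  f''(-1.4641) = -0.5774 < 0 → local maximum
  f''(5.4641) = 0.5774 > 0 → local minimum

Critical points: x = 2 - 2*sqrt(3) ≈ -1.4641 (local maximum); x = 2 + 2*sqrt(3) ≈ 5.4641 (local minimum)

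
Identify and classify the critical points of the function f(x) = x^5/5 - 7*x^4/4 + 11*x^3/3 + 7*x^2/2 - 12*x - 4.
f'(x) = x^4 - 7*x^3 + 11*x^2 + 7*x - 12

Solve f'(x) = 0:
  Factor: x^4 - 7*x^3 + 11*x^2 + 7*x - 12 = (x - 4)*(x - 3)*(x - 1)*(x + 1) = 0.
  ⇒ x = -1, 1, 3, 4

f''(x) = 4*x^3 - 21*x^2 + 22*x + 7
Second-derivative test at each critical point:
  f''(-1) = -40 < 0 → local maximum
  f''(1) = 12 > 0 → local minimum
  f''(3) = -8 < 0 → local maximum
  f''(4) = 15 > 0 → local minimum

Critical points: x = -1 (local maximum); x = 1 (local minimum); x = 3 (local maximum); x = 4 (local minimum)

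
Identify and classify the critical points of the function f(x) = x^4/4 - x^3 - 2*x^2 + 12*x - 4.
f'(x) = x^3 - 3*x^2 - 4*x + 12

Solve f'(x) = 0:
  Factor: x^3 - 3*x^2 - 4*x + 12 = (x - 3)*(x - 2)*(x + 2) = 0.
  ⇒ x = -2, 2, 3

f''(x) = 3*x^2 - 6*x - 4
Second-derivative test at each critical point:
  f''(-2) = 20 > 0 → local minimum
  f''(2) = -4 < 0 → local maximum
  f''(3) = 5 > 0 → local minimum

Critical points: x = -2 (local minimum); x = 2 (local maximum); x = 3 (local minimum)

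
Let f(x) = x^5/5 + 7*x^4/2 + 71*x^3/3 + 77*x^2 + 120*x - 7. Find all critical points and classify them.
f'(x) = x^4 + 14*x^3 + 71*x^2 + 154*x + 120

Solve f'(x) = 0:
  Factor: x^4 + 14*x^3 + 71*x^2 + 154*x + 120 = (x + 2)*(x + 3)*(x + 4)*(x + 5) = 0.
  ⇒ x = -5, -4, -3, -2

f''(x) = 4*x^3 + 42*x^2 + 142*x + 154
Second-derivative test at each critical point:
  f''(-5) = -6 < 0 → local maximum
  f''(-4) = 2 > 0 → local minimum
  f''(-3) = -2 < 0 → local maximum
  f''(-2) = 6 > 0 → local minimum

Critical points: x = -5 (local maximum); x = -4 (local minimum); x = -3 (local maximum); x = -2 (local minimum)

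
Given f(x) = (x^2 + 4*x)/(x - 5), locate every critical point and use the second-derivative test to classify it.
f'(x) = (x^2 - 10*x - 20)/(x^2 - 10*x + 25)

Solve f'(x) = 0:
  f'(x) = (x^2 - 10*x - 20)/(x - 5)^2; the denominator is positive wherever f is defined, so f'(x) = 0 ⇔ x^2 - 10*x - 20 = 0.
  x^2 - 10*x - 20 = 0 has no rational roots; quadratic formula: x = (10 ± √180)/2.
  ⇒ x = 5 - 3*sqrt(5) ≈ -1.7082, 5 + 3*sqrt(5) ≈ 11.7082

f''(x) = 90/(x^3 - 15*x^2 + 75*x - 125)
Second-derivative test at each critical point:
  f''(-1.7082) = -0.2981 < 0 → local maximum
  f''(11.7082) = 0.2981 > 0 → local minimum

Critical points: x = 5 - 3*sqrt(5) ≈ -1.7082 (local maximum); x = 5 + 3*sqrt(5) ≈ 11.7082 (local minimum)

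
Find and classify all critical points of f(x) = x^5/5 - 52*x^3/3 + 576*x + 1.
f'(x) = x^4 - 52*x^2 + 576

Solve f'(x) = 0:
  Factor: x^4 - 52*x^2 + 576 = (x - 6)*(x - 4)*(x + 4)*(x + 6) = 0.
  ⇒ x = -6, -4, 4, 6

f''(x) = 4*x*(x^2 - 26)
Second-derivative test at each critical point:
  f''(-6) = -240 < 0 → local maximum
  f''(-4) = 160 > 0 → local minimum
  f''(4) = -160 < 0 → local maximum
  f''(6) = 240 > 0 → local minimum

Critical points: x = -6 (local maximum); x = -4 (local minimum); x = 4 (local maximum); x = 6 (local minimum)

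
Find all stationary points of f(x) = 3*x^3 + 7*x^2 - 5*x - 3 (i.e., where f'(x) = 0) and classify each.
f'(x) = 9*x^2 + 14*x - 5

Solve f'(x) = 0:
  9*x^2 + 14*x - 5 = 0 has no rational roots; quadratic formula: x = (-14 ± √376)/18.
  ⇒ x = -sqrt(94)/9 - 7/9 ≈ -1.8550, -7/9 + sqrt(94)/9 ≈ 0.2995

f''(x) = 18*x + 14
Second-derivative test at each critical point:
  f''(-1.8550) = -19.3907 < 0 → local maximum
  f''(0.2995) = 19.3907 > 0 → local minimum

Critical points: x = -sqrt(94)/9 - 7/9 ≈ -1.8550 (local maximum); x = -7/9 + sqrt(94)/9 ≈ 0.2995 (local minimum)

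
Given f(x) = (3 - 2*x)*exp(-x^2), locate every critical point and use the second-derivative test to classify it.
f'(x) = 2*(x*(2*x - 3) - 1)*exp(-x^2)

Solve f'(x) = 0:
  f'(x) = (4*x^2 - 6*x - 2)·exp(-x^2) and exp(-x^2) > 0 for every x, so f'(x) = 0 ⇔ 4*x^2 - 6*x - 2 = 0.
  Factor: 4*x^2 - 6*x - 2 = 2*(2*x^2 - 3*x - 1); 2*x^2 - 3*x - 1 = 0 has no rational roots; quadratic formula: x = (3 ± √17)/4.
  ⇒ x = 3/4 - sqrt(17)/4 ≈ -0.2808, 3/4 + sqrt(17)/4 ≈ 1.7808

f''(x) = 2*(2*x^2*(3 - 2*x) + 6*x - 3)*exp(-x^2)
Second-derivative test at each critical point:
  f''(-0.2808) = -7.6211 < 0 → local maximum
  f''(1.7808) = 0.3460 > 0 → local minimum

Critical points: x = 3/4 - sqrt(17)/4 ≈ -0.2808 (local maximum); x = 3/4 + sqrt(17)/4 ≈ 1.7808 (local minimum)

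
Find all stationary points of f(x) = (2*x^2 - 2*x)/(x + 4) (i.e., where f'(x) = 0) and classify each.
f'(x) = 2*(x^2 + 8*x - 4)/(x^2 + 8*x + 16)

Solve f'(x) = 0:
  f'(x) = 2*(x^2 + 8*x - 4)/(x + 4)^2; the denominator is positive wherever f is defined, so f'(x) = 0 ⇔ 2*x^2 + 16*x - 8 = 0.
  Factor: 2*x^2 + 16*x - 8 = 2*(x^2 + 8*x - 4); x^2 + 8*x - 4 = 0 has no rational roots; quadratic formula: x = (-8 ± √80)/2.
  ⇒ x = -2*sqrt(5) - 4 ≈ -8.4721, -4 + 2*sqrt(5) ≈ 0.4721

f''(x) = 80/(x^3 + 12*x^2 + 48*x + 64)
Second-derivative test at each critical point:
  f''(-8.4721) = -0.8944 < 0 → local maximum
  f''(0.4721) = 0.8944 > 0 → local minimum

Critical points: x = -2*sqrt(5) - 4 ≈ -8.4721 (local maximum); x = -4 + 2*sqrt(5) ≈ 0.4721 (local minimum)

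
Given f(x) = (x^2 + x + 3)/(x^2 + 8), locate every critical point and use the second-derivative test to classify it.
f'(x) = (-x^2 + 10*x + 8)/(x^4 + 16*x^2 + 64)

Solve f'(x) = 0:
  f'(x) = -(x^2 - 10*x - 8)/(x^2 + 8)^2; the denominator is positive wherever f is defined, so f'(x) = 0 ⇔ -x^2 + 10*x + 8 = 0.
  x^2 - 10*x - 8 = 0 has no rational roots; quadratic formula: x = (10 ± √132)/2.
  ⇒ x = 5 - sqrt(33) ≈ -0.7446, 5 + sqrt(33) ≈ 10.7446

f''(x) = 2*(x^3 - 15*x^2 - 24*x + 40)/(x^6 + 24*x^4 + 192*x^2 + 512)
Second-derivative test at each critical point:
  f''(-0.7446) = 0.1570 > 0 → local minimum
  f''(10.7446) = -0.0008 < 0 → local maximum

Critical points: x = 5 - sqrt(33) ≈ -0.7446 (local minimum); x = 5 + sqrt(33) ≈ 10.7446 (local maximum)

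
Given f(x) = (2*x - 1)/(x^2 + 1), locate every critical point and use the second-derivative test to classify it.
f'(x) = 2*(-x^2 + x + 1)/(x^4 + 2*x^2 + 1)

Solve f'(x) = 0:
  f'(x) = -2*(x^2 - x - 1)/(x^2 + 1)^2; the denominator is positive wherever f is defined, so f'(x) = 0 ⇔ -2*x^2 + 2*x + 2 = 0.
  Factor: -2*x^2 + 2*x + 2 = -2*(x^2 - x - 1); x^2 - x - 1 = 0 has no rational roots; quadratic formula: x = (1 ± √5)/2.
  ⇒ x = 1/2 - sqrt(5)/2 ≈ -0.6180, 1/2 + sqrt(5)/2 ≈ 1.6180

f''(x) = 2*(4*x^2*(2*x - 1) + (1 - 6*x)*(x^2 + 1))/(x^2 + 1)^3
Second-derivative test at each critical point:
  f''(-0.6180) = 2.3416 > 0 → local minimum
  f''(1.6180) = -0.3416 < 0 → local maximum

Critical points: x = 1/2 - sqrt(5)/2 ≈ -0.6180 (local minimum); x = 1/2 + sqrt(5)/2 ≈ 1.6180 (local maximum)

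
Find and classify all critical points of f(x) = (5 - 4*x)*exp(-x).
f'(x) = (4*x - 9)*exp(-x)

Solve f'(x) = 0:
  f'(x) = (4*x - 9)·exp(-x) and exp(-x) > 0 for every x, so f'(x) = 0 ⇔ 4*x - 9 = 0.
  4*x - 9 = 0.
  ⇒ x = 9/4

f''(x) = (13 - 4*x)*exp(-x)
Second-derivative test at each critical point:
  f''(9/4) = 0.4216 > 0 → local minimum

Critical points: x = 9/4 (local minimum)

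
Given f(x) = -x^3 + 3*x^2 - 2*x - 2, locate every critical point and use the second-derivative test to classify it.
f'(x) = -3*x^2 + 6*x - 2

Solve f'(x) = 0:
  3*x^2 - 6*x + 2 = 0 has no rational roots; quadratic formula: x = (6 ± √12)/6.
  ⇒ x = 1 - sqrt(3)/3 ≈ 0.4226, sqrt(3)/3 + 1 ≈ 1.5774

f''(x) = 6 - 6*x
Second-derivative test at each critical point:
  f''(0.4226) = 3.4641 > 0 → local minimum
  f''(1.5774) = -3.4641 < 0 → local maximum

Critical points: x = 1 - sqrt(3)/3 ≈ 0.4226 (local minimum); x = sqrt(3)/3 + 1 ≈ 1.5774 (local maximum)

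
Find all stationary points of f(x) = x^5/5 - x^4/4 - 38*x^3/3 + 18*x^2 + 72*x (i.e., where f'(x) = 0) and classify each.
f'(x) = x^4 - x^3 - 38*x^2 + 36*x + 72

Solve f'(x) = 0:
  Factor: x^4 - x^3 - 38*x^2 + 36*x + 72 = (x - 6)*(x - 2)*(x + 1)*(x + 6) = 0.
  ⇒ x = -6, -1, 2, 6

f''(x) = 4*x^3 - 3*x^2 - 76*x + 36
Second-derivative test at each critical point:
  f''(-6) = -480 < 0 → local maximum
  f''(-1) = 105 > 0 → local minimum
  f''(2) = -96 < 0 → local maximum
  f''(6) = 336 > 0 → local minimum

Critical points: x = -6 (local maximum); x = -1 (local minimum); x = 2 (local maximum); x = 6 (local minimum)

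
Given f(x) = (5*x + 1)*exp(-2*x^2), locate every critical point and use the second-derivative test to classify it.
f'(x) = (-4*x*(5*x + 1) + 5)*exp(-2*x^2)

Solve f'(x) = 0:
  f'(x) = (-20*x^2 - 4*x + 5)·exp(-2*x^2) and exp(-2*x^2) > 0 for every x, so f'(x) = 0 ⇔ -20*x^2 - 4*x + 5 = 0.
  20*x^2 + 4*x - 5 = 0 has no rational roots; quadratic formula: x = (-4 ± √416)/40.
  ⇒ x = -sqrt(26)/10 - 1/10 ≈ -0.6099, -1/10 + sqrt(26)/10 ≈ 0.4099

f''(x) = 4*(4*x^2*(5*x + 1) - 15*x - 1)*exp(-2*x^2)
Second-derivative test at each critical point:
  f''(-0.6099) = 9.6928 > 0 → local minimum
  f''(0.4099) = -14.5749 < 0 → local maximum

Critical points: x = -sqrt(26)/10 - 1/10 ≈ -0.6099 (local minimum); x = -1/10 + sqrt(26)/10 ≈ 0.4099 (local maximum)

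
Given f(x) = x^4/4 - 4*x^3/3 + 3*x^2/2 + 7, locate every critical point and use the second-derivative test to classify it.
f'(x) = x*(x^2 - 4*x + 3)

Solve f'(x) = 0:
  Factor: x^3 - 4*x^2 + 3*x = x*(x - 3)*(x - 1) = 0.
  ⇒ x = 0, 1, 3

f''(x) = 3*x^2 - 8*x + 3
Second-derivative test at each critical point:
  f''(0) = 3 > 0 → local minimum
  f''(1) = -2 < 0 → local maximum
  f''(3) = 6 > 0 → local minimum

Critical points: x = 0 (local minimum); x = 1 (local maximum); x = 3 (local minimum)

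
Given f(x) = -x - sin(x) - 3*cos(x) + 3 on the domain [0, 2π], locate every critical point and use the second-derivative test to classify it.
f'(x) = 3*sin(x) - cos(x) - 1

Solve f'(x) = 0 on [0, 2π]:
  f'(x) = 0 ⇔ 3*sin(x) - cos(x) = 1. Write the left side as R·cos(x + φ) with R = √((-1)² + (-3)²) = sqrt(10), cos φ = -sqrt(10)/10, sin φ = -3*sqrt(10)/10; then cos(x + φ) = sqrt(10)/10. Solve for x and keep the solutions lying in [0, 2π].
  ⇒ x = atan(3/4) ≈ 0.6435, pi ≈ 3.1416

f''(x) = sin(x) + 3*cos(x)
Second-derivative test at each critical point:
  f''(0.6435) = 3 > 0 → local minimum
  f''(3.1416) = -3 < 0 → local maximum

Critical points: x = atan(3/4) ≈ 0.6435 (local minimum); x = pi ≈ 3.1416 (local maximum)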